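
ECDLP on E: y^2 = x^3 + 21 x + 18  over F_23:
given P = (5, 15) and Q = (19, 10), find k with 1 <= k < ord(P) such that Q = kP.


Enumerate multiples of P until we hit Q = (19, 10):
  1P = (5, 15)
  2P = (3, 19)
  3P = (19, 13)
  4P = (7, 5)
  5P = (13, 2)
  6P = (8, 10)
  7P = (0, 15)
  8P = (18, 8)
  9P = (9, 19)
  10P = (10, 3)
  11P = (11, 4)
  12P = (11, 19)
  13P = (10, 20)
  14P = (9, 4)
  15P = (18, 15)
  16P = (0, 8)
  17P = (8, 13)
  18P = (13, 21)
  19P = (7, 18)
  20P = (19, 10)
Match found at i = 20.

k = 20


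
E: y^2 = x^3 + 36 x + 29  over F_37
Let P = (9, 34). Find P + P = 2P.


Doubling: s = (3 x1^2 + a) / (2 y1)
s = (3*9^2 + 36) / (2*34) mod 37 = 9
x3 = s^2 - 2 x1 mod 37 = 9^2 - 2*9 = 26
y3 = s (x1 - x3) - y1 mod 37 = 9 * (9 - 26) - 34 = 35

2P = (26, 35)


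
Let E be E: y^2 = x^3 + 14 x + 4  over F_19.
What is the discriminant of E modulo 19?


4 a^3 + 27 b^2 = 4*14^3 + 27*4^2 = 10976 + 432 = 11408
Delta = -16 * (11408) = -182528
Delta mod 19 = 5

Delta = 5 (mod 19)


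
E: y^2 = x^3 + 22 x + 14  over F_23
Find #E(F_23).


For each x in F_23, count y with y^2 = x^3 + 22 x + 14 mod 23:
  x = 8: RHS = 12, y in [9, 14]  -> 2 point(s)
  x = 11: RHS = 0, y in [0]  -> 1 point(s)
  x = 13: RHS = 13, y in [6, 17]  -> 2 point(s)
  x = 15: RHS = 16, y in [4, 19]  -> 2 point(s)
  x = 16: RHS = 0, y in [0]  -> 1 point(s)
  x = 18: RHS = 9, y in [3, 20]  -> 2 point(s)
  x = 19: RHS = 0, y in [0]  -> 1 point(s)
  x = 20: RHS = 13, y in [6, 17]  -> 2 point(s)
  x = 21: RHS = 8, y in [10, 13]  -> 2 point(s)
Affine points: 15. Add the point at infinity: total = 16.

#E(F_23) = 16


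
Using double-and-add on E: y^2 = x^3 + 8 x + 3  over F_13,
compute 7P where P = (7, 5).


k = 7 = 111_2 (binary, LSB first: 111)
Double-and-add from P = (7, 5):
  bit 0 = 1: acc = O + (7, 5) = (7, 5)
  bit 1 = 1: acc = (7, 5) + (2, 1) = (1, 5)
  bit 2 = 1: acc = (1, 5) + (5, 8) = (10, 11)

7P = (10, 11)


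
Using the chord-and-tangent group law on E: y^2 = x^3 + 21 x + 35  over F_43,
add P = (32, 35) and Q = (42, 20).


P != Q, so use the chord formula.
s = (y2 - y1) / (x2 - x1) = (28) / (10) mod 43 = 20
x3 = s^2 - x1 - x2 mod 43 = 20^2 - 32 - 42 = 25
y3 = s (x1 - x3) - y1 mod 43 = 20 * (32 - 25) - 35 = 19

P + Q = (25, 19)


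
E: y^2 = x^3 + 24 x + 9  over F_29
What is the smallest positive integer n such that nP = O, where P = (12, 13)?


Compute successive multiples of P until we hit O:
  1P = (12, 13)
  2P = (25, 20)
  3P = (17, 20)
  4P = (24, 5)
  5P = (16, 9)
  6P = (2, 6)
  7P = (21, 1)
  8P = (1, 11)
  ... (continuing to 35P)
  35P = O

ord(P) = 35


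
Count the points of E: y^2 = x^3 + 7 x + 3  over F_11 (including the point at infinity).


For each x in F_11, count y with y^2 = x^3 + 7 x + 3 mod 11:
  x = 0: RHS = 3, y in [5, 6]  -> 2 point(s)
  x = 1: RHS = 0, y in [0]  -> 1 point(s)
  x = 2: RHS = 3, y in [5, 6]  -> 2 point(s)
  x = 5: RHS = 9, y in [3, 8]  -> 2 point(s)
  x = 9: RHS = 3, y in [5, 6]  -> 2 point(s)
Affine points: 9. Add the point at infinity: total = 10.

#E(F_11) = 10


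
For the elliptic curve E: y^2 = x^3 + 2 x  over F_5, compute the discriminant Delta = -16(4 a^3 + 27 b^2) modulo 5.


4 a^3 + 27 b^2 = 4*2^3 + 27*0^2 = 32 + 0 = 32
Delta = -16 * (32) = -512
Delta mod 5 = 3

Delta = 3 (mod 5)


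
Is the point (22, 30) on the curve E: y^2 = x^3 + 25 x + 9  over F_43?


Check whether y^2 = x^3 + 25 x + 9 (mod 43) for (x, y) = (22, 30).
LHS: y^2 = 30^2 mod 43 = 40
RHS: x^3 + 25 x + 9 = 22^3 + 25*22 + 9 mod 43 = 27
LHS != RHS

No, not on the curve


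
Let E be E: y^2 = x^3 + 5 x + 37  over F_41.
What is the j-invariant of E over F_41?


Delta = -16(4 a^3 + 27 b^2) mod 41 = 12
-1728 * (4 a)^3 = -1728 * (4*5)^3 mod 41 = 11
j = 11 * 12^(-1) mod 41 = 18

j = 18 (mod 41)


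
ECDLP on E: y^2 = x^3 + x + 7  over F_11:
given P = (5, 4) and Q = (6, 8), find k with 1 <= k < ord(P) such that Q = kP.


Enumerate multiples of P until we hit Q = (6, 8):
  1P = (5, 4)
  2P = (6, 3)
  3P = (1, 3)
  4P = (3, 2)
  5P = (4, 8)
  6P = (7, 4)
  7P = (10, 7)
  8P = (10, 4)
  9P = (7, 7)
  10P = (4, 3)
  11P = (3, 9)
  12P = (1, 8)
  13P = (6, 8)
Match found at i = 13.

k = 13


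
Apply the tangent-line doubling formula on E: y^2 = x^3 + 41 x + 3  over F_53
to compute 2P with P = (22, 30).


Doubling: s = (3 x1^2 + a) / (2 y1)
s = (3*22^2 + 41) / (2*30) mod 53 = 24
x3 = s^2 - 2 x1 mod 53 = 24^2 - 2*22 = 2
y3 = s (x1 - x3) - y1 mod 53 = 24 * (22 - 2) - 30 = 26

2P = (2, 26)


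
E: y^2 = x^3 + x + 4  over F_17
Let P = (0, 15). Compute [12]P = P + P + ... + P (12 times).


k = 12 = 1100_2 (binary, LSB first: 0011)
Double-and-add from P = (0, 15):
  bit 0 = 0: acc unchanged = O
  bit 1 = 0: acc unchanged = O
  bit 2 = 1: acc = O + (4, 15) = (4, 15)
  bit 3 = 1: acc = (4, 15) + (5, 10) = (16, 11)

12P = (16, 11)


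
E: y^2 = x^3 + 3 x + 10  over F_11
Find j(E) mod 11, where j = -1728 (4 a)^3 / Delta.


Delta = -16(4 a^3 + 27 b^2) mod 11 = 7
-1728 * (4 a)^3 = -1728 * (4*3)^3 mod 11 = 10
j = 10 * 7^(-1) mod 11 = 3

j = 3 (mod 11)


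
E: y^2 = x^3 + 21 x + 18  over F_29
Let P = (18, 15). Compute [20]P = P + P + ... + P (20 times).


k = 20 = 10100_2 (binary, LSB first: 00101)
Double-and-add from P = (18, 15):
  bit 0 = 0: acc unchanged = O
  bit 1 = 0: acc unchanged = O
  bit 2 = 1: acc = O + (16, 10) = (16, 10)
  bit 3 = 0: acc unchanged = (16, 10)
  bit 4 = 1: acc = (16, 10) + (23, 13) = (18, 14)

20P = (18, 14)


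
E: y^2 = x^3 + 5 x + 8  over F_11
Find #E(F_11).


For each x in F_11, count y with y^2 = x^3 + 5 x + 8 mod 11:
  x = 1: RHS = 3, y in [5, 6]  -> 2 point(s)
  x = 2: RHS = 4, y in [2, 9]  -> 2 point(s)
  x = 4: RHS = 4, y in [2, 9]  -> 2 point(s)
  x = 5: RHS = 4, y in [2, 9]  -> 2 point(s)
  x = 6: RHS = 1, y in [1, 10]  -> 2 point(s)
  x = 7: RHS = 1, y in [1, 10]  -> 2 point(s)
  x = 9: RHS = 1, y in [1, 10]  -> 2 point(s)
Affine points: 14. Add the point at infinity: total = 15.

#E(F_11) = 15


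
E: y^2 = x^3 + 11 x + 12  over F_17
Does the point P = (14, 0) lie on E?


Check whether y^2 = x^3 + 11 x + 12 (mod 17) for (x, y) = (14, 0).
LHS: y^2 = 0^2 mod 17 = 0
RHS: x^3 + 11 x + 12 = 14^3 + 11*14 + 12 mod 17 = 3
LHS != RHS

No, not on the curve


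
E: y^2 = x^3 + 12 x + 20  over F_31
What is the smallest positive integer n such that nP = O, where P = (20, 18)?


Compute successive multiples of P until we hit O:
  1P = (20, 18)
  2P = (5, 22)
  3P = (8, 16)
  4P = (28, 22)
  5P = (22, 12)
  6P = (29, 9)
  7P = (14, 7)
  8P = (15, 17)
  ... (continuing to 37P)
  37P = O

ord(P) = 37


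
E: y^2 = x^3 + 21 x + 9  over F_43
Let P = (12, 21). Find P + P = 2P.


Doubling: s = (3 x1^2 + a) / (2 y1)
s = (3*12^2 + 21) / (2*21) mod 43 = 20
x3 = s^2 - 2 x1 mod 43 = 20^2 - 2*12 = 32
y3 = s (x1 - x3) - y1 mod 43 = 20 * (12 - 32) - 21 = 9

2P = (32, 9)


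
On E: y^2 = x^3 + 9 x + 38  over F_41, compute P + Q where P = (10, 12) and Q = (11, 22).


P != Q, so use the chord formula.
s = (y2 - y1) / (x2 - x1) = (10) / (1) mod 41 = 10
x3 = s^2 - x1 - x2 mod 41 = 10^2 - 10 - 11 = 38
y3 = s (x1 - x3) - y1 mod 41 = 10 * (10 - 38) - 12 = 36

P + Q = (38, 36)


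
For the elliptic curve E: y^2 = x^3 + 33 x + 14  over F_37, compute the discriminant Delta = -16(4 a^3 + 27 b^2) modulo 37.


4 a^3 + 27 b^2 = 4*33^3 + 27*14^2 = 143748 + 5292 = 149040
Delta = -16 * (149040) = -2384640
Delta mod 37 = 10

Delta = 10 (mod 37)


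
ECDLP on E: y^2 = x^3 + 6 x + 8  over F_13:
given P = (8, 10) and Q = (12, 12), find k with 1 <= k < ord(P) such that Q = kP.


Enumerate multiples of P until we hit Q = (12, 12):
  1P = (8, 10)
  2P = (7, 9)
  3P = (12, 12)
Match found at i = 3.

k = 3


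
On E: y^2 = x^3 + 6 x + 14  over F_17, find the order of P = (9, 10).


Compute successive multiples of P until we hit O:
  1P = (9, 10)
  2P = (3, 12)
  3P = (7, 12)
  4P = (2, 0)
  5P = (7, 5)
  6P = (3, 5)
  7P = (9, 7)
  8P = O

ord(P) = 8


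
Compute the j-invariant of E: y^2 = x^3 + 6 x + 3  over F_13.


Delta = -16(4 a^3 + 27 b^2) mod 13 = 7
-1728 * (4 a)^3 = -1728 * (4*6)^3 mod 13 = 5
j = 5 * 7^(-1) mod 13 = 10

j = 10 (mod 13)


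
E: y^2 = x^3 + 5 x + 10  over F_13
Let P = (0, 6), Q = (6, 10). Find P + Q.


P != Q, so use the chord formula.
s = (y2 - y1) / (x2 - x1) = (4) / (6) mod 13 = 5
x3 = s^2 - x1 - x2 mod 13 = 5^2 - 0 - 6 = 6
y3 = s (x1 - x3) - y1 mod 13 = 5 * (0 - 6) - 6 = 3

P + Q = (6, 3)


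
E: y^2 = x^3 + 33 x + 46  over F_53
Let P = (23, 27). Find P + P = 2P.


Doubling: s = (3 x1^2 + a) / (2 y1)
s = (3*23^2 + 33) / (2*27) mod 53 = 30
x3 = s^2 - 2 x1 mod 53 = 30^2 - 2*23 = 6
y3 = s (x1 - x3) - y1 mod 53 = 30 * (23 - 6) - 27 = 6

2P = (6, 6)


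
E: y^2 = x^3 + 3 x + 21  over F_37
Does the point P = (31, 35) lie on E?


Check whether y^2 = x^3 + 3 x + 21 (mod 37) for (x, y) = (31, 35).
LHS: y^2 = 35^2 mod 37 = 4
RHS: x^3 + 3 x + 21 = 31^3 + 3*31 + 21 mod 37 = 9
LHS != RHS

No, not on the curve


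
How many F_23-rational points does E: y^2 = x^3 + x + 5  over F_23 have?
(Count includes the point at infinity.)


For each x in F_23, count y with y^2 = x^3 + 1 x + 5 mod 23:
  x = 3: RHS = 12, y in [9, 14]  -> 2 point(s)
  x = 4: RHS = 4, y in [2, 21]  -> 2 point(s)
  x = 10: RHS = 3, y in [7, 16]  -> 2 point(s)
  x = 11: RHS = 13, y in [6, 17]  -> 2 point(s)
  x = 14: RHS = 3, y in [7, 16]  -> 2 point(s)
  x = 16: RHS = 0, y in [0]  -> 1 point(s)
  x = 17: RHS = 13, y in [6, 17]  -> 2 point(s)
  x = 18: RHS = 13, y in [6, 17]  -> 2 point(s)
  x = 19: RHS = 6, y in [11, 12]  -> 2 point(s)
  x = 21: RHS = 18, y in [8, 15]  -> 2 point(s)
  x = 22: RHS = 3, y in [7, 16]  -> 2 point(s)
Affine points: 21. Add the point at infinity: total = 22.

#E(F_23) = 22


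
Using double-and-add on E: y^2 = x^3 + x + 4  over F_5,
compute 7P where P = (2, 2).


k = 7 = 111_2 (binary, LSB first: 111)
Double-and-add from P = (2, 2):
  bit 0 = 1: acc = O + (2, 2) = (2, 2)
  bit 1 = 1: acc = (2, 2) + (0, 2) = (3, 3)
  bit 2 = 1: acc = (3, 3) + (1, 4) = (0, 3)

7P = (0, 3)


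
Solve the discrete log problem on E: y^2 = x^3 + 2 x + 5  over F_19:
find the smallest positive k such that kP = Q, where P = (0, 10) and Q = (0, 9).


Enumerate multiples of P until we hit Q = (0, 9):
  1P = (0, 10)
  2P = (4, 1)
  3P = (7, 1)
  4P = (9, 7)
  5P = (8, 18)
  6P = (12, 16)
  7P = (12, 3)
  8P = (8, 1)
  9P = (9, 12)
  10P = (7, 18)
  11P = (4, 18)
  12P = (0, 9)
Match found at i = 12.

k = 12


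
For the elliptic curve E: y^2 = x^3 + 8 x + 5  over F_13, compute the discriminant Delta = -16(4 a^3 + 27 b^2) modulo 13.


4 a^3 + 27 b^2 = 4*8^3 + 27*5^2 = 2048 + 675 = 2723
Delta = -16 * (2723) = -43568
Delta mod 13 = 8

Delta = 8 (mod 13)


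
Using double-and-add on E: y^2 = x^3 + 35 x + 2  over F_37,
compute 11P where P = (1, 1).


k = 11 = 1011_2 (binary, LSB first: 1101)
Double-and-add from P = (1, 1):
  bit 0 = 1: acc = O + (1, 1) = (1, 1)
  bit 1 = 1: acc = (1, 1) + (26, 5) = (6, 13)
  bit 2 = 0: acc unchanged = (6, 13)
  bit 3 = 1: acc = (6, 13) + (13, 29) = (27, 13)

11P = (27, 13)


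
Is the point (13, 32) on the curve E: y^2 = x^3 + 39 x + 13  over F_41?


Check whether y^2 = x^3 + 39 x + 13 (mod 41) for (x, y) = (13, 32).
LHS: y^2 = 32^2 mod 41 = 40
RHS: x^3 + 39 x + 13 = 13^3 + 39*13 + 13 mod 41 = 11
LHS != RHS

No, not on the curve


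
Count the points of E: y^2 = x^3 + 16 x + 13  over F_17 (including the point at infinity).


For each x in F_17, count y with y^2 = x^3 + 16 x + 13 mod 17:
  x = 0: RHS = 13, y in [8, 9]  -> 2 point(s)
  x = 1: RHS = 13, y in [8, 9]  -> 2 point(s)
  x = 2: RHS = 2, y in [6, 11]  -> 2 point(s)
  x = 6: RHS = 2, y in [6, 11]  -> 2 point(s)
  x = 7: RHS = 9, y in [3, 14]  -> 2 point(s)
  x = 9: RHS = 2, y in [6, 11]  -> 2 point(s)
  x = 10: RHS = 0, y in [0]  -> 1 point(s)
  x = 13: RHS = 4, y in [2, 15]  -> 2 point(s)
  x = 16: RHS = 13, y in [8, 9]  -> 2 point(s)
Affine points: 17. Add the point at infinity: total = 18.

#E(F_17) = 18


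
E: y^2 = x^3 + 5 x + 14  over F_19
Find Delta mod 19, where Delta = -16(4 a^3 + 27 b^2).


4 a^3 + 27 b^2 = 4*5^3 + 27*14^2 = 500 + 5292 = 5792
Delta = -16 * (5792) = -92672
Delta mod 19 = 10

Delta = 10 (mod 19)


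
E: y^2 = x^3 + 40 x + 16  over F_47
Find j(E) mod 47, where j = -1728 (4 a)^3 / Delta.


Delta = -16(4 a^3 + 27 b^2) mod 47 = 2
-1728 * (4 a)^3 = -1728 * (4*40)^3 mod 47 = 14
j = 14 * 2^(-1) mod 47 = 7

j = 7 (mod 47)


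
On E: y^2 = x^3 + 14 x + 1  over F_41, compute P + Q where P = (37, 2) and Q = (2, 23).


P != Q, so use the chord formula.
s = (y2 - y1) / (x2 - x1) = (21) / (6) mod 41 = 24
x3 = s^2 - x1 - x2 mod 41 = 24^2 - 37 - 2 = 4
y3 = s (x1 - x3) - y1 mod 41 = 24 * (37 - 4) - 2 = 11

P + Q = (4, 11)


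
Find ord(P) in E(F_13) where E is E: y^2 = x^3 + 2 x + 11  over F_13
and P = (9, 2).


Compute successive multiples of P until we hit O:
  1P = (9, 2)
  2P = (5, 9)
  3P = (11, 8)
  4P = (2, 6)
  5P = (1, 12)
  6P = (7, 2)
  7P = (10, 11)
  8P = (10, 2)
  ... (continuing to 15P)
  15P = O

ord(P) = 15


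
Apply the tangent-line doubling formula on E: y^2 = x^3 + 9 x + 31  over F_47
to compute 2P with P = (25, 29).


Doubling: s = (3 x1^2 + a) / (2 y1)
s = (3*25^2 + 9) / (2*29) mod 47 = 26
x3 = s^2 - 2 x1 mod 47 = 26^2 - 2*25 = 15
y3 = s (x1 - x3) - y1 mod 47 = 26 * (25 - 15) - 29 = 43

2P = (15, 43)


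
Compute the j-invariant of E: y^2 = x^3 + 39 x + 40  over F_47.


Delta = -16(4 a^3 + 27 b^2) mod 47 = 38
-1728 * (4 a)^3 = -1728 * (4*39)^3 mod 47 = 42
j = 42 * 38^(-1) mod 47 = 11

j = 11 (mod 47)


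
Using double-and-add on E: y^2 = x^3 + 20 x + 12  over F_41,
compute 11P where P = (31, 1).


k = 11 = 1011_2 (binary, LSB first: 1101)
Double-and-add from P = (31, 1):
  bit 0 = 1: acc = O + (31, 1) = (31, 1)
  bit 1 = 1: acc = (31, 1) + (36, 19) = (5, 27)
  bit 2 = 0: acc unchanged = (5, 27)
  bit 3 = 1: acc = (5, 27) + (37, 14) = (35, 39)

11P = (35, 39)


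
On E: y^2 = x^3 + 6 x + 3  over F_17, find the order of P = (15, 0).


Compute successive multiples of P until we hit O:
  1P = (15, 0)
  2P = O

ord(P) = 2


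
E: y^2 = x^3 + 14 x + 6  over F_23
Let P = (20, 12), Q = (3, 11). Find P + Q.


P != Q, so use the chord formula.
s = (y2 - y1) / (x2 - x1) = (22) / (6) mod 23 = 19
x3 = s^2 - x1 - x2 mod 23 = 19^2 - 20 - 3 = 16
y3 = s (x1 - x3) - y1 mod 23 = 19 * (20 - 16) - 12 = 18

P + Q = (16, 18)


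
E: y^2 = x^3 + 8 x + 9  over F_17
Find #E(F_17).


For each x in F_17, count y with y^2 = x^3 + 8 x + 9 mod 17:
  x = 0: RHS = 9, y in [3, 14]  -> 2 point(s)
  x = 1: RHS = 1, y in [1, 16]  -> 2 point(s)
  x = 2: RHS = 16, y in [4, 13]  -> 2 point(s)
  x = 3: RHS = 9, y in [3, 14]  -> 2 point(s)
  x = 5: RHS = 4, y in [2, 15]  -> 2 point(s)
  x = 6: RHS = 1, y in [1, 16]  -> 2 point(s)
  x = 7: RHS = 0, y in [0]  -> 1 point(s)
  x = 10: RHS = 1, y in [1, 16]  -> 2 point(s)
  x = 11: RHS = 0, y in [0]  -> 1 point(s)
  x = 13: RHS = 15, y in [7, 10]  -> 2 point(s)
  x = 14: RHS = 9, y in [3, 14]  -> 2 point(s)
  x = 15: RHS = 2, y in [6, 11]  -> 2 point(s)
  x = 16: RHS = 0, y in [0]  -> 1 point(s)
Affine points: 23. Add the point at infinity: total = 24.

#E(F_17) = 24


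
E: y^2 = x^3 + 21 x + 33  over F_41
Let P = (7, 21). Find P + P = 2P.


Doubling: s = (3 x1^2 + a) / (2 y1)
s = (3*7^2 + 21) / (2*21) mod 41 = 4
x3 = s^2 - 2 x1 mod 41 = 4^2 - 2*7 = 2
y3 = s (x1 - x3) - y1 mod 41 = 4 * (7 - 2) - 21 = 40

2P = (2, 40)


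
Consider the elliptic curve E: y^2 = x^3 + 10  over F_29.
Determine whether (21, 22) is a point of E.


Check whether y^2 = x^3 + 0 x + 10 (mod 29) for (x, y) = (21, 22).
LHS: y^2 = 22^2 mod 29 = 20
RHS: x^3 + 0 x + 10 = 21^3 + 0*21 + 10 mod 29 = 20
LHS = RHS

Yes, on the curve


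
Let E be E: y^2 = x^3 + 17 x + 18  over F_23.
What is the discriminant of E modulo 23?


4 a^3 + 27 b^2 = 4*17^3 + 27*18^2 = 19652 + 8748 = 28400
Delta = -16 * (28400) = -454400
Delta mod 23 = 11

Delta = 11 (mod 23)


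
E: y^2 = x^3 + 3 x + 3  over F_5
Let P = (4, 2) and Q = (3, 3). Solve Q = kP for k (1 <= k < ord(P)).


Enumerate multiples of P until we hit Q = (3, 3):
  1P = (4, 2)
  2P = (3, 2)
  3P = (3, 3)
Match found at i = 3.

k = 3


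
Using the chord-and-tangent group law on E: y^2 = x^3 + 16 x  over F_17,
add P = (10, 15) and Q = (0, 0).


P != Q, so use the chord formula.
s = (y2 - y1) / (x2 - x1) = (2) / (7) mod 17 = 10
x3 = s^2 - x1 - x2 mod 17 = 10^2 - 10 - 0 = 5
y3 = s (x1 - x3) - y1 mod 17 = 10 * (10 - 5) - 15 = 1

P + Q = (5, 1)


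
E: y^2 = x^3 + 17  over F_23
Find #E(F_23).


For each x in F_23, count y with y^2 = x^3 + 0 x + 17 mod 23:
  x = 1: RHS = 18, y in [8, 15]  -> 2 point(s)
  x = 2: RHS = 2, y in [5, 18]  -> 2 point(s)
  x = 4: RHS = 12, y in [9, 14]  -> 2 point(s)
  x = 5: RHS = 4, y in [2, 21]  -> 2 point(s)
  x = 6: RHS = 3, y in [7, 16]  -> 2 point(s)
  x = 8: RHS = 0, y in [0]  -> 1 point(s)
  x = 13: RHS = 6, y in [11, 12]  -> 2 point(s)
  x = 14: RHS = 1, y in [1, 22]  -> 2 point(s)
  x = 17: RHS = 8, y in [10, 13]  -> 2 point(s)
  x = 20: RHS = 13, y in [6, 17]  -> 2 point(s)
  x = 21: RHS = 9, y in [3, 20]  -> 2 point(s)
  x = 22: RHS = 16, y in [4, 19]  -> 2 point(s)
Affine points: 23. Add the point at infinity: total = 24.

#E(F_23) = 24


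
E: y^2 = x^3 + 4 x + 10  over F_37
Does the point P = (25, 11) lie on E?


Check whether y^2 = x^3 + 4 x + 10 (mod 37) for (x, y) = (25, 11).
LHS: y^2 = 11^2 mod 37 = 10
RHS: x^3 + 4 x + 10 = 25^3 + 4*25 + 10 mod 37 = 10
LHS = RHS

Yes, on the curve


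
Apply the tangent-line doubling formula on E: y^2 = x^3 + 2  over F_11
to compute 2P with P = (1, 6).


Doubling: s = (3 x1^2 + a) / (2 y1)
s = (3*1^2 + 0) / (2*6) mod 11 = 3
x3 = s^2 - 2 x1 mod 11 = 3^2 - 2*1 = 7
y3 = s (x1 - x3) - y1 mod 11 = 3 * (1 - 7) - 6 = 9

2P = (7, 9)


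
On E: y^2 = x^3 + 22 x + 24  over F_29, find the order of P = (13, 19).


Compute successive multiples of P until we hit O:
  1P = (13, 19)
  2P = (19, 15)
  3P = (20, 5)
  4P = (0, 13)
  5P = (3, 28)
  6P = (17, 2)
  7P = (8, 25)
  8P = (28, 28)
  ... (continuing to 31P)
  31P = O

ord(P) = 31


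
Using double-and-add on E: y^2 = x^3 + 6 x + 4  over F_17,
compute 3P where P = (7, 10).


k = 3 = 11_2 (binary, LSB first: 11)
Double-and-add from P = (7, 10):
  bit 0 = 1: acc = O + (7, 10) = (7, 10)
  bit 1 = 1: acc = (7, 10) + (3, 7) = (15, 1)

3P = (15, 1)


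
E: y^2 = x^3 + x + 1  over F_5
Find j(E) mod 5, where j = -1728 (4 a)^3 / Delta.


Delta = -16(4 a^3 + 27 b^2) mod 5 = 4
-1728 * (4 a)^3 = -1728 * (4*1)^3 mod 5 = 3
j = 3 * 4^(-1) mod 5 = 2

j = 2 (mod 5)


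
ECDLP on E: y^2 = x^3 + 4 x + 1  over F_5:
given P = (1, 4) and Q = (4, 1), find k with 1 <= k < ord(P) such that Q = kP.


Enumerate multiples of P until we hit Q = (4, 1):
  1P = (1, 4)
  2P = (4, 4)
  3P = (0, 1)
  4P = (3, 0)
  5P = (0, 4)
  6P = (4, 1)
Match found at i = 6.

k = 6


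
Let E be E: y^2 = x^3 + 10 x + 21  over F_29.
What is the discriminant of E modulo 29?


4 a^3 + 27 b^2 = 4*10^3 + 27*21^2 = 4000 + 11907 = 15907
Delta = -16 * (15907) = -254512
Delta mod 29 = 21

Delta = 21 (mod 29)


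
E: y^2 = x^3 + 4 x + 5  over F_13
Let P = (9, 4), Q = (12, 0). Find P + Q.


P != Q, so use the chord formula.
s = (y2 - y1) / (x2 - x1) = (9) / (3) mod 13 = 3
x3 = s^2 - x1 - x2 mod 13 = 3^2 - 9 - 12 = 1
y3 = s (x1 - x3) - y1 mod 13 = 3 * (9 - 1) - 4 = 7

P + Q = (1, 7)


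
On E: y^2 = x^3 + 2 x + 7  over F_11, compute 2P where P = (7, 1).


k = 2 = 10_2 (binary, LSB first: 01)
Double-and-add from P = (7, 1):
  bit 0 = 0: acc unchanged = O
  bit 1 = 1: acc = O + (6, 2) = (6, 2)

2P = (6, 2)


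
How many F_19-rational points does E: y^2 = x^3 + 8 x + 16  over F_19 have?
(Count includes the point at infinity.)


For each x in F_19, count y with y^2 = x^3 + 8 x + 16 mod 19:
  x = 0: RHS = 16, y in [4, 15]  -> 2 point(s)
  x = 1: RHS = 6, y in [5, 14]  -> 2 point(s)
  x = 4: RHS = 17, y in [6, 13]  -> 2 point(s)
  x = 7: RHS = 16, y in [4, 15]  -> 2 point(s)
  x = 9: RHS = 0, y in [0]  -> 1 point(s)
  x = 12: RHS = 16, y in [4, 15]  -> 2 point(s)
  x = 17: RHS = 11, y in [7, 12]  -> 2 point(s)
  x = 18: RHS = 7, y in [8, 11]  -> 2 point(s)
Affine points: 15. Add the point at infinity: total = 16.

#E(F_19) = 16


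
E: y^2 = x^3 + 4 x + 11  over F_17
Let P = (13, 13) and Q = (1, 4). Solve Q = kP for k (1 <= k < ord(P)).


Enumerate multiples of P until we hit Q = (1, 4):
  1P = (13, 13)
  2P = (12, 6)
  3P = (7, 12)
  4P = (6, 8)
  5P = (11, 3)
  6P = (1, 13)
  7P = (3, 4)
  8P = (3, 13)
  9P = (1, 4)
Match found at i = 9.

k = 9


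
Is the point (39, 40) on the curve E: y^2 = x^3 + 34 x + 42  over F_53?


Check whether y^2 = x^3 + 34 x + 42 (mod 53) for (x, y) = (39, 40).
LHS: y^2 = 40^2 mod 53 = 10
RHS: x^3 + 34 x + 42 = 39^3 + 34*39 + 42 mod 53 = 2
LHS != RHS

No, not on the curve


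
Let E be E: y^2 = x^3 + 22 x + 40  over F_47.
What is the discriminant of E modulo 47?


4 a^3 + 27 b^2 = 4*22^3 + 27*40^2 = 42592 + 43200 = 85792
Delta = -16 * (85792) = -1372672
Delta mod 47 = 10

Delta = 10 (mod 47)


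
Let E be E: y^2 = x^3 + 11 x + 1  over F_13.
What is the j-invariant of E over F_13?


Delta = -16(4 a^3 + 27 b^2) mod 13 = 2
-1728 * (4 a)^3 = -1728 * (4*11)^3 mod 13 = 8
j = 8 * 2^(-1) mod 13 = 4

j = 4 (mod 13)


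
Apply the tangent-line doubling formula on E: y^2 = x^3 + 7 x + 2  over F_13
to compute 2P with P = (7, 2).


Doubling: s = (3 x1^2 + a) / (2 y1)
s = (3*7^2 + 7) / (2*2) mod 13 = 6
x3 = s^2 - 2 x1 mod 13 = 6^2 - 2*7 = 9
y3 = s (x1 - x3) - y1 mod 13 = 6 * (7 - 9) - 2 = 12

2P = (9, 12)


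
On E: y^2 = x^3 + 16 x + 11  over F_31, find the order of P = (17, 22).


Compute successive multiples of P until we hit O:
  1P = (17, 22)
  2P = (2, 12)
  3P = (9, 4)
  4P = (12, 28)
  5P = (27, 21)
  6P = (27, 10)
  7P = (12, 3)
  8P = (9, 27)
  ... (continuing to 11P)
  11P = O

ord(P) = 11


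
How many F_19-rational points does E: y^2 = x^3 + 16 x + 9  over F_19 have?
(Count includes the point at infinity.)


For each x in F_19, count y with y^2 = x^3 + 16 x + 9 mod 19:
  x = 0: RHS = 9, y in [3, 16]  -> 2 point(s)
  x = 1: RHS = 7, y in [8, 11]  -> 2 point(s)
  x = 2: RHS = 11, y in [7, 12]  -> 2 point(s)
  x = 4: RHS = 4, y in [2, 17]  -> 2 point(s)
  x = 5: RHS = 5, y in [9, 10]  -> 2 point(s)
  x = 6: RHS = 17, y in [6, 13]  -> 2 point(s)
  x = 13: RHS = 1, y in [1, 18]  -> 2 point(s)
  x = 17: RHS = 7, y in [8, 11]  -> 2 point(s)
  x = 18: RHS = 11, y in [7, 12]  -> 2 point(s)
Affine points: 18. Add the point at infinity: total = 19.

#E(F_19) = 19


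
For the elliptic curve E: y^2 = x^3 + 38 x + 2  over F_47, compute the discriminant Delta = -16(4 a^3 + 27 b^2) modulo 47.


4 a^3 + 27 b^2 = 4*38^3 + 27*2^2 = 219488 + 108 = 219596
Delta = -16 * (219596) = -3513536
Delta mod 47 = 43

Delta = 43 (mod 47)


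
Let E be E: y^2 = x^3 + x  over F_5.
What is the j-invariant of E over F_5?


Delta = -16(4 a^3 + 27 b^2) mod 5 = 1
-1728 * (4 a)^3 = -1728 * (4*1)^3 mod 5 = 3
j = 3 * 1^(-1) mod 5 = 3

j = 3 (mod 5)


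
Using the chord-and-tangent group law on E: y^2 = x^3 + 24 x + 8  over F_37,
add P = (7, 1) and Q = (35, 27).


P != Q, so use the chord formula.
s = (y2 - y1) / (x2 - x1) = (26) / (28) mod 37 = 30
x3 = s^2 - x1 - x2 mod 37 = 30^2 - 7 - 35 = 7
y3 = s (x1 - x3) - y1 mod 37 = 30 * (7 - 7) - 1 = 36

P + Q = (7, 36)


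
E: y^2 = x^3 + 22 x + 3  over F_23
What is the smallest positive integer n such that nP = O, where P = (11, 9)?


Compute successive multiples of P until we hit O:
  1P = (11, 9)
  2P = (19, 9)
  3P = (16, 14)
  4P = (20, 5)
  5P = (1, 7)
  6P = (0, 7)
  7P = (5, 13)
  8P = (10, 21)
  ... (continuing to 30P)
  30P = O

ord(P) = 30


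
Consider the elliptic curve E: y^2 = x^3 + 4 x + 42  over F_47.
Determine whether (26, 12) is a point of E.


Check whether y^2 = x^3 + 4 x + 42 (mod 47) for (x, y) = (26, 12).
LHS: y^2 = 12^2 mod 47 = 3
RHS: x^3 + 4 x + 42 = 26^3 + 4*26 + 42 mod 47 = 3
LHS = RHS

Yes, on the curve


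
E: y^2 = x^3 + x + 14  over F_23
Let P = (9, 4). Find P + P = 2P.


Doubling: s = (3 x1^2 + a) / (2 y1)
s = (3*9^2 + 1) / (2*4) mod 23 = 19
x3 = s^2 - 2 x1 mod 23 = 19^2 - 2*9 = 21
y3 = s (x1 - x3) - y1 mod 23 = 19 * (9 - 21) - 4 = 21

2P = (21, 21)


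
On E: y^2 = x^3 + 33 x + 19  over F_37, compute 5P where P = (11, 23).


k = 5 = 101_2 (binary, LSB first: 101)
Double-and-add from P = (11, 23):
  bit 0 = 1: acc = O + (11, 23) = (11, 23)
  bit 1 = 0: acc unchanged = (11, 23)
  bit 2 = 1: acc = (11, 23) + (20, 24) = (22, 21)

5P = (22, 21)


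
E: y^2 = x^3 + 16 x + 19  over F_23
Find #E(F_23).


For each x in F_23, count y with y^2 = x^3 + 16 x + 19 mod 23:
  x = 1: RHS = 13, y in [6, 17]  -> 2 point(s)
  x = 2: RHS = 13, y in [6, 17]  -> 2 point(s)
  x = 3: RHS = 2, y in [5, 18]  -> 2 point(s)
  x = 4: RHS = 9, y in [3, 20]  -> 2 point(s)
  x = 6: RHS = 9, y in [3, 20]  -> 2 point(s)
  x = 9: RHS = 18, y in [8, 15]  -> 2 point(s)
  x = 10: RHS = 6, y in [11, 12]  -> 2 point(s)
  x = 11: RHS = 8, y in [10, 13]  -> 2 point(s)
  x = 13: RHS = 9, y in [3, 20]  -> 2 point(s)
  x = 15: RHS = 0, y in [0]  -> 1 point(s)
  x = 16: RHS = 1, y in [1, 22]  -> 2 point(s)
  x = 17: RHS = 6, y in [11, 12]  -> 2 point(s)
  x = 19: RHS = 6, y in [11, 12]  -> 2 point(s)
  x = 20: RHS = 13, y in [6, 17]  -> 2 point(s)
  x = 21: RHS = 2, y in [5, 18]  -> 2 point(s)
  x = 22: RHS = 2, y in [5, 18]  -> 2 point(s)
Affine points: 31. Add the point at infinity: total = 32.

#E(F_23) = 32


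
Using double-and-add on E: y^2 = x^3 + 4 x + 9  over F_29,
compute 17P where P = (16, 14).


k = 17 = 10001_2 (binary, LSB first: 10001)
Double-and-add from P = (16, 14):
  bit 0 = 1: acc = O + (16, 14) = (16, 14)
  bit 1 = 0: acc unchanged = (16, 14)
  bit 2 = 0: acc unchanged = (16, 14)
  bit 3 = 0: acc unchanged = (16, 14)
  bit 4 = 1: acc = (16, 14) + (10, 18) = (26, 12)

17P = (26, 12)


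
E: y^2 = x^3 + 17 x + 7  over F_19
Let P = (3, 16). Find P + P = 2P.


Doubling: s = (3 x1^2 + a) / (2 y1)
s = (3*3^2 + 17) / (2*16) mod 19 = 18
x3 = s^2 - 2 x1 mod 19 = 18^2 - 2*3 = 14
y3 = s (x1 - x3) - y1 mod 19 = 18 * (3 - 14) - 16 = 14

2P = (14, 14)


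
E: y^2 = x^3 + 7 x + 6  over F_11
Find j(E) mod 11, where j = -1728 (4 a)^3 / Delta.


Delta = -16(4 a^3 + 27 b^2) mod 11 = 6
-1728 * (4 a)^3 = -1728 * (4*7)^3 mod 11 = 4
j = 4 * 6^(-1) mod 11 = 8

j = 8 (mod 11)


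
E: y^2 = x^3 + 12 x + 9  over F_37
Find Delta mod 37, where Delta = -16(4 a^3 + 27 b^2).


4 a^3 + 27 b^2 = 4*12^3 + 27*9^2 = 6912 + 2187 = 9099
Delta = -16 * (9099) = -145584
Delta mod 37 = 11

Delta = 11 (mod 37)


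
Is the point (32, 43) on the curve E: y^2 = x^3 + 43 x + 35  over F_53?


Check whether y^2 = x^3 + 43 x + 35 (mod 53) for (x, y) = (32, 43).
LHS: y^2 = 43^2 mod 53 = 47
RHS: x^3 + 43 x + 35 = 32^3 + 43*32 + 35 mod 53 = 47
LHS = RHS

Yes, on the curve


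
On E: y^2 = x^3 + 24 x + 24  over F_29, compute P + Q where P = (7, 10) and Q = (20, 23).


P != Q, so use the chord formula.
s = (y2 - y1) / (x2 - x1) = (13) / (13) mod 29 = 1
x3 = s^2 - x1 - x2 mod 29 = 1^2 - 7 - 20 = 3
y3 = s (x1 - x3) - y1 mod 29 = 1 * (7 - 3) - 10 = 23

P + Q = (3, 23)


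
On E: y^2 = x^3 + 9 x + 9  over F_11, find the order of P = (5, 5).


Compute successive multiples of P until we hit O:
  1P = (5, 5)
  2P = (6, 2)
  3P = (9, 7)
  4P = (0, 3)
  5P = (0, 8)
  6P = (9, 4)
  7P = (6, 9)
  8P = (5, 6)
  ... (continuing to 9P)
  9P = O

ord(P) = 9


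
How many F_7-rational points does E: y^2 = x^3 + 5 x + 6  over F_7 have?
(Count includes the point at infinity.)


For each x in F_7, count y with y^2 = x^3 + 5 x + 6 mod 7:
  x = 5: RHS = 2, y in [3, 4]  -> 2 point(s)
  x = 6: RHS = 0, y in [0]  -> 1 point(s)
Affine points: 3. Add the point at infinity: total = 4.

#E(F_7) = 4


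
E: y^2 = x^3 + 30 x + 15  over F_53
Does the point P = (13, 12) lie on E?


Check whether y^2 = x^3 + 30 x + 15 (mod 53) for (x, y) = (13, 12).
LHS: y^2 = 12^2 mod 53 = 38
RHS: x^3 + 30 x + 15 = 13^3 + 30*13 + 15 mod 53 = 5
LHS != RHS

No, not on the curve


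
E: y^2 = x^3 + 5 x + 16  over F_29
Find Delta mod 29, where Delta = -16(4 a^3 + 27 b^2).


4 a^3 + 27 b^2 = 4*5^3 + 27*16^2 = 500 + 6912 = 7412
Delta = -16 * (7412) = -118592
Delta mod 29 = 18

Delta = 18 (mod 29)


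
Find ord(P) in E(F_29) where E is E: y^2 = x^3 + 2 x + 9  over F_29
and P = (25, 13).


Compute successive multiples of P until we hit O:
  1P = (25, 13)
  2P = (28, 8)
  3P = (11, 12)
  4P = (26, 18)
  5P = (3, 10)
  6P = (0, 26)
  7P = (20, 25)
  8P = (6, 11)
  ... (continuing to 28P)
  28P = O

ord(P) = 28


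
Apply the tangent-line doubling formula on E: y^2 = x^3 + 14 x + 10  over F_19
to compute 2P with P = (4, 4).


Doubling: s = (3 x1^2 + a) / (2 y1)
s = (3*4^2 + 14) / (2*4) mod 19 = 3
x3 = s^2 - 2 x1 mod 19 = 3^2 - 2*4 = 1
y3 = s (x1 - x3) - y1 mod 19 = 3 * (4 - 1) - 4 = 5

2P = (1, 5)


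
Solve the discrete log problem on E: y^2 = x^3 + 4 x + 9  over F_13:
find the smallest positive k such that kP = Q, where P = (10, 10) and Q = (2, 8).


Enumerate multiples of P until we hit Q = (2, 8):
  1P = (10, 10)
  2P = (2, 5)
  3P = (2, 8)
Match found at i = 3.

k = 3


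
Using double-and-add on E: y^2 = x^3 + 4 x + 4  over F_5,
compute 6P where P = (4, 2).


k = 6 = 110_2 (binary, LSB first: 011)
Double-and-add from P = (4, 2):
  bit 0 = 0: acc unchanged = O
  bit 1 = 1: acc = O + (1, 2) = (1, 2)
  bit 2 = 1: acc = (1, 2) + (2, 0) = (1, 3)

6P = (1, 3)


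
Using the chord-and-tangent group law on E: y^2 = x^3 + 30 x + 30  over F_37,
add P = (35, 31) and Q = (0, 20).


P != Q, so use the chord formula.
s = (y2 - y1) / (x2 - x1) = (26) / (2) mod 37 = 13
x3 = s^2 - x1 - x2 mod 37 = 13^2 - 35 - 0 = 23
y3 = s (x1 - x3) - y1 mod 37 = 13 * (35 - 23) - 31 = 14

P + Q = (23, 14)


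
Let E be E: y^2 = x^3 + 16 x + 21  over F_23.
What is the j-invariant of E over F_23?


Delta = -16(4 a^3 + 27 b^2) mod 23 = 7
-1728 * (4 a)^3 = -1728 * (4*16)^3 mod 23 = 7
j = 7 * 7^(-1) mod 23 = 1

j = 1 (mod 23)


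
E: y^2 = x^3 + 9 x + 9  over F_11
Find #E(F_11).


For each x in F_11, count y with y^2 = x^3 + 9 x + 9 mod 11:
  x = 0: RHS = 9, y in [3, 8]  -> 2 point(s)
  x = 5: RHS = 3, y in [5, 6]  -> 2 point(s)
  x = 6: RHS = 4, y in [2, 9]  -> 2 point(s)
  x = 9: RHS = 5, y in [4, 7]  -> 2 point(s)
Affine points: 8. Add the point at infinity: total = 9.

#E(F_11) = 9


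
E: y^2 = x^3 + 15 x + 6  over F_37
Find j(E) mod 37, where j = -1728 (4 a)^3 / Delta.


Delta = -16(4 a^3 + 27 b^2) mod 37 = 31
-1728 * (4 a)^3 = -1728 * (4*15)^3 mod 37 = 8
j = 8 * 31^(-1) mod 37 = 11

j = 11 (mod 37)


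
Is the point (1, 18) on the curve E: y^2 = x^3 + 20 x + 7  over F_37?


Check whether y^2 = x^3 + 20 x + 7 (mod 37) for (x, y) = (1, 18).
LHS: y^2 = 18^2 mod 37 = 28
RHS: x^3 + 20 x + 7 = 1^3 + 20*1 + 7 mod 37 = 28
LHS = RHS

Yes, on the curve


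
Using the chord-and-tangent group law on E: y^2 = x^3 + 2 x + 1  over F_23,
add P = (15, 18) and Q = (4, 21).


P != Q, so use the chord formula.
s = (y2 - y1) / (x2 - x1) = (3) / (12) mod 23 = 6
x3 = s^2 - x1 - x2 mod 23 = 6^2 - 15 - 4 = 17
y3 = s (x1 - x3) - y1 mod 23 = 6 * (15 - 17) - 18 = 16

P + Q = (17, 16)


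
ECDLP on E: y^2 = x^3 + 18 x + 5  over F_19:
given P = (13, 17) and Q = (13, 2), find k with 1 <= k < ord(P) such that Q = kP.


Enumerate multiples of P until we hit Q = (13, 2):
  1P = (13, 17)
  2P = (2, 7)
  3P = (2, 12)
  4P = (13, 2)
Match found at i = 4.

k = 4


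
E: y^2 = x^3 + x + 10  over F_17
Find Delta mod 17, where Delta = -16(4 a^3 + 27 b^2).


4 a^3 + 27 b^2 = 4*1^3 + 27*10^2 = 4 + 2700 = 2704
Delta = -16 * (2704) = -43264
Delta mod 17 = 1

Delta = 1 (mod 17)


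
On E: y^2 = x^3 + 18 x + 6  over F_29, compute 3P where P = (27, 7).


k = 3 = 11_2 (binary, LSB first: 11)
Double-and-add from P = (27, 7):
  bit 0 = 1: acc = O + (27, 7) = (27, 7)
  bit 1 = 1: acc = (27, 7) + (8, 13) = (28, 4)

3P = (28, 4)


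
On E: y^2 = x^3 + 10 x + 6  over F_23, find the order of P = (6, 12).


Compute successive multiples of P until we hit O:
  1P = (6, 12)
  2P = (20, 15)
  3P = (15, 14)
  4P = (10, 5)
  5P = (0, 12)
  6P = (17, 11)
  7P = (4, 15)
  8P = (21, 22)
  ... (continuing to 20P)
  20P = O

ord(P) = 20


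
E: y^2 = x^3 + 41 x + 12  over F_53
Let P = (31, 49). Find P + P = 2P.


Doubling: s = (3 x1^2 + a) / (2 y1)
s = (3*31^2 + 41) / (2*49) mod 53 = 32
x3 = s^2 - 2 x1 mod 53 = 32^2 - 2*31 = 8
y3 = s (x1 - x3) - y1 mod 53 = 32 * (31 - 8) - 49 = 51

2P = (8, 51)


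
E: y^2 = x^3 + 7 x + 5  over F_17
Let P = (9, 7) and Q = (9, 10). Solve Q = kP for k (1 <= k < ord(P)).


Enumerate multiples of P until we hit Q = (9, 10):
  1P = (9, 7)
  2P = (15, 0)
  3P = (9, 10)
Match found at i = 3.

k = 3


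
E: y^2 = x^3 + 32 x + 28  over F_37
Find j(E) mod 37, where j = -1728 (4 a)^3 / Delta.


Delta = -16(4 a^3 + 27 b^2) mod 37 = 18
-1728 * (4 a)^3 = -1728 * (4*32)^3 mod 37 = 23
j = 23 * 18^(-1) mod 37 = 28

j = 28 (mod 37)


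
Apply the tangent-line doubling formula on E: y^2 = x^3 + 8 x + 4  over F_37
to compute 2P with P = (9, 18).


Doubling: s = (3 x1^2 + a) / (2 y1)
s = (3*9^2 + 8) / (2*18) mod 37 = 8
x3 = s^2 - 2 x1 mod 37 = 8^2 - 2*9 = 9
y3 = s (x1 - x3) - y1 mod 37 = 8 * (9 - 9) - 18 = 19

2P = (9, 19)


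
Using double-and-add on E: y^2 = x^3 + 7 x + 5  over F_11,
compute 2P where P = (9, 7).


k = 2 = 10_2 (binary, LSB first: 01)
Double-and-add from P = (9, 7):
  bit 0 = 0: acc unchanged = O
  bit 1 = 1: acc = O + (5, 0) = (5, 0)

2P = (5, 0)


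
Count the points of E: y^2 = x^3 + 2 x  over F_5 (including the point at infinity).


For each x in F_5, count y with y^2 = x^3 + 2 x + 0 mod 5:
  x = 0: RHS = 0, y in [0]  -> 1 point(s)
Affine points: 1. Add the point at infinity: total = 2.

#E(F_5) = 2


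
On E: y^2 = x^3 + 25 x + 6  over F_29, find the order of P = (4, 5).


Compute successive multiples of P until we hit O:
  1P = (4, 5)
  2P = (16, 6)
  3P = (8, 14)
  4P = (13, 11)
  5P = (6, 13)
  6P = (6, 16)
  7P = (13, 18)
  8P = (8, 15)
  ... (continuing to 11P)
  11P = O

ord(P) = 11


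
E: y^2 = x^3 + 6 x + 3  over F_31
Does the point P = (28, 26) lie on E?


Check whether y^2 = x^3 + 6 x + 3 (mod 31) for (x, y) = (28, 26).
LHS: y^2 = 26^2 mod 31 = 25
RHS: x^3 + 6 x + 3 = 28^3 + 6*28 + 3 mod 31 = 20
LHS != RHS

No, not on the curve


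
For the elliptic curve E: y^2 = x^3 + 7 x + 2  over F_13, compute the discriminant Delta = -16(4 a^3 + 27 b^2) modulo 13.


4 a^3 + 27 b^2 = 4*7^3 + 27*2^2 = 1372 + 108 = 1480
Delta = -16 * (1480) = -23680
Delta mod 13 = 6

Delta = 6 (mod 13)


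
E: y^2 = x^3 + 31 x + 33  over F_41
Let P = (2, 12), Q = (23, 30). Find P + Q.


P != Q, so use the chord formula.
s = (y2 - y1) / (x2 - x1) = (18) / (21) mod 41 = 36
x3 = s^2 - x1 - x2 mod 41 = 36^2 - 2 - 23 = 0
y3 = s (x1 - x3) - y1 mod 41 = 36 * (2 - 0) - 12 = 19

P + Q = (0, 19)


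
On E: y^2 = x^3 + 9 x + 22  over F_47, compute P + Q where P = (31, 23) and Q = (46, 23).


P != Q, so use the chord formula.
s = (y2 - y1) / (x2 - x1) = (0) / (15) mod 47 = 0
x3 = s^2 - x1 - x2 mod 47 = 0^2 - 31 - 46 = 17
y3 = s (x1 - x3) - y1 mod 47 = 0 * (31 - 17) - 23 = 24

P + Q = (17, 24)


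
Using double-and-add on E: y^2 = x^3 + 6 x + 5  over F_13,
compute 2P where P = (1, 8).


k = 2 = 10_2 (binary, LSB first: 01)
Double-and-add from P = (1, 8):
  bit 0 = 0: acc unchanged = O
  bit 1 = 1: acc = O + (7, 0) = (7, 0)

2P = (7, 0)


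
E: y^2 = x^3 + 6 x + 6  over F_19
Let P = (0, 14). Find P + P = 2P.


Doubling: s = (3 x1^2 + a) / (2 y1)
s = (3*0^2 + 6) / (2*14) mod 19 = 7
x3 = s^2 - 2 x1 mod 19 = 7^2 - 2*0 = 11
y3 = s (x1 - x3) - y1 mod 19 = 7 * (0 - 11) - 14 = 4

2P = (11, 4)


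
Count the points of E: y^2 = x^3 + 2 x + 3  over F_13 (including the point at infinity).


For each x in F_13, count y with y^2 = x^3 + 2 x + 3 mod 13:
  x = 0: RHS = 3, y in [4, 9]  -> 2 point(s)
  x = 3: RHS = 10, y in [6, 7]  -> 2 point(s)
  x = 4: RHS = 10, y in [6, 7]  -> 2 point(s)
  x = 6: RHS = 10, y in [6, 7]  -> 2 point(s)
  x = 7: RHS = 9, y in [3, 10]  -> 2 point(s)
  x = 9: RHS = 9, y in [3, 10]  -> 2 point(s)
  x = 10: RHS = 9, y in [3, 10]  -> 2 point(s)
  x = 11: RHS = 4, y in [2, 11]  -> 2 point(s)
  x = 12: RHS = 0, y in [0]  -> 1 point(s)
Affine points: 17. Add the point at infinity: total = 18.

#E(F_13) = 18


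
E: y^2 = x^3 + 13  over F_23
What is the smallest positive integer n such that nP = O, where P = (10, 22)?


Compute successive multiples of P until we hit O:
  1P = (10, 22)
  2P = (9, 12)
  3P = (12, 4)
  4P = (13, 5)
  5P = (4, 13)
  6P = (17, 2)
  7P = (22, 9)
  8P = (0, 17)
  ... (continuing to 24P)
  24P = O

ord(P) = 24


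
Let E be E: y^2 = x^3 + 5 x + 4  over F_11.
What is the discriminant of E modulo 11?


4 a^3 + 27 b^2 = 4*5^3 + 27*4^2 = 500 + 432 = 932
Delta = -16 * (932) = -14912
Delta mod 11 = 4

Delta = 4 (mod 11)


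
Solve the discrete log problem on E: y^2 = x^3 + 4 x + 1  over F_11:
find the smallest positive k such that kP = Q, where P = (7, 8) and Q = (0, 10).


Enumerate multiples of P until we hit Q = (0, 10):
  1P = (7, 8)
  2P = (0, 1)
  3P = (5, 5)
  4P = (4, 2)
  5P = (4, 9)
  6P = (5, 6)
  7P = (0, 10)
Match found at i = 7.

k = 7


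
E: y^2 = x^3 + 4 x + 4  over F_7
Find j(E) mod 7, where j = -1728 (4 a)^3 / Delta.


Delta = -16(4 a^3 + 27 b^2) mod 7 = 3
-1728 * (4 a)^3 = -1728 * (4*4)^3 mod 7 = 1
j = 1 * 3^(-1) mod 7 = 5

j = 5 (mod 7)


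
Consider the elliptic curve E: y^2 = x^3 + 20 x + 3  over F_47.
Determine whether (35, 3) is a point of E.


Check whether y^2 = x^3 + 20 x + 3 (mod 47) for (x, y) = (35, 3).
LHS: y^2 = 3^2 mod 47 = 9
RHS: x^3 + 20 x + 3 = 35^3 + 20*35 + 3 mod 47 = 9
LHS = RHS

Yes, on the curve


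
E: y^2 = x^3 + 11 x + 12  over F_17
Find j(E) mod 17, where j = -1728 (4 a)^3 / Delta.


Delta = -16(4 a^3 + 27 b^2) mod 17 = 15
-1728 * (4 a)^3 = -1728 * (4*11)^3 mod 17 = 16
j = 16 * 15^(-1) mod 17 = 9

j = 9 (mod 17)


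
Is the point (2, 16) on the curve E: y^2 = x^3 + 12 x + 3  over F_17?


Check whether y^2 = x^3 + 12 x + 3 (mod 17) for (x, y) = (2, 16).
LHS: y^2 = 16^2 mod 17 = 1
RHS: x^3 + 12 x + 3 = 2^3 + 12*2 + 3 mod 17 = 1
LHS = RHS

Yes, on the curve


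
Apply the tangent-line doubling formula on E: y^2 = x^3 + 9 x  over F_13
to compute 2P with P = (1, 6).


Doubling: s = (3 x1^2 + a) / (2 y1)
s = (3*1^2 + 9) / (2*6) mod 13 = 1
x3 = s^2 - 2 x1 mod 13 = 1^2 - 2*1 = 12
y3 = s (x1 - x3) - y1 mod 13 = 1 * (1 - 12) - 6 = 9

2P = (12, 9)


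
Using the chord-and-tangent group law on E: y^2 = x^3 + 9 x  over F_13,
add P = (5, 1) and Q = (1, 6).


P != Q, so use the chord formula.
s = (y2 - y1) / (x2 - x1) = (5) / (9) mod 13 = 2
x3 = s^2 - x1 - x2 mod 13 = 2^2 - 5 - 1 = 11
y3 = s (x1 - x3) - y1 mod 13 = 2 * (5 - 11) - 1 = 0

P + Q = (11, 0)


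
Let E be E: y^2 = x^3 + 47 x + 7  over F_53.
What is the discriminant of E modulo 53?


4 a^3 + 27 b^2 = 4*47^3 + 27*7^2 = 415292 + 1323 = 416615
Delta = -16 * (416615) = -6665840
Delta mod 53 = 23

Delta = 23 (mod 53)


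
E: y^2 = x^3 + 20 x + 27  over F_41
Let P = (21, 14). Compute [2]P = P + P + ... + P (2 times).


k = 2 = 10_2 (binary, LSB first: 01)
Double-and-add from P = (21, 14):
  bit 0 = 0: acc unchanged = O
  bit 1 = 1: acc = O + (19, 38) = (19, 38)

2P = (19, 38)


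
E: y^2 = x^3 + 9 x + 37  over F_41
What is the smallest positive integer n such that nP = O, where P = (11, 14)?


Compute successive multiples of P until we hit O:
  1P = (11, 14)
  2P = (29, 28)
  3P = (34, 0)
  4P = (29, 13)
  5P = (11, 27)
  6P = O

ord(P) = 6


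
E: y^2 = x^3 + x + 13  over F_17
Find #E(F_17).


For each x in F_17, count y with y^2 = x^3 + 1 x + 13 mod 17:
  x = 0: RHS = 13, y in [8, 9]  -> 2 point(s)
  x = 1: RHS = 15, y in [7, 10]  -> 2 point(s)
  x = 3: RHS = 9, y in [3, 14]  -> 2 point(s)
  x = 4: RHS = 13, y in [8, 9]  -> 2 point(s)
  x = 12: RHS = 2, y in [6, 11]  -> 2 point(s)
  x = 13: RHS = 13, y in [8, 9]  -> 2 point(s)
  x = 14: RHS = 0, y in [0]  -> 1 point(s)
Affine points: 13. Add the point at infinity: total = 14.

#E(F_17) = 14
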